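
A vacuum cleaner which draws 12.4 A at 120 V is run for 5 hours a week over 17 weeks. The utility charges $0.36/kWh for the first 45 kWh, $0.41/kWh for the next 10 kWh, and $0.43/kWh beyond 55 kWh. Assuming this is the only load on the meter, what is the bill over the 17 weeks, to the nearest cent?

Power = 12.4 A × 120 V = 1488 W = 1.488 kW
Runtime = 5 h/week × 17 weeks = 85 h
Energy = 1.488 kW × 85 h = 126.48 kWh
Tier 1 (0–45 kWh): 45 × $0.36 = $16.2
Tier 2 (45–55 kWh): 10 × $0.41 = $4.1
Above 55 kWh: 71.48 × $0.43 = $30.7364
Bill = $51.04

$51.04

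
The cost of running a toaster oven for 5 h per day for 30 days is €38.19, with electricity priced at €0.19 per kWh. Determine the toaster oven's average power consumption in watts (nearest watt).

1340 W

Energy = €38.19 ÷ €0.19/kWh = 201 kWh
Runtime = 5 h/day × 30 days = 150 h
Power = 201 kWh ÷ 150 h = 1.34 kW = 1340 W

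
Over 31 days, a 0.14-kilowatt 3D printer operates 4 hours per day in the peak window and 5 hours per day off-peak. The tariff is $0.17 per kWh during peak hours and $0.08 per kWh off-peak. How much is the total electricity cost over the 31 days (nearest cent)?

$4.69

Peak energy = 0.14 kW × 4 h × 31 = 17.36 kWh
Off-peak energy = 0.14 kW × 5 h × 31 = 21.7 kWh
Cost = 17.36 × $0.17 + 21.7 × $0.08 = $2.9512 + $1.736 = $4.69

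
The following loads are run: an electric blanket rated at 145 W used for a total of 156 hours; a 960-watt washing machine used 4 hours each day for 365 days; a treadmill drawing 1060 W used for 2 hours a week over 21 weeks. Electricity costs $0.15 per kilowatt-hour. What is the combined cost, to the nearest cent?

electric blanket: 0.145 kW × 156 h = 22.62 kWh
washing machine: Runtime = 4 h/day × 365 days = 1460 h
washing machine: 0.96 kW × 1460 h = 1401.6 kWh
treadmill: Runtime = 2 h/week × 21 weeks = 42 h
treadmill: 1.06 kW × 42 h = 44.52 kWh
Total energy = 1468.74 kWh
Cost = 1468.74 × $0.15 = $220.31

$220.31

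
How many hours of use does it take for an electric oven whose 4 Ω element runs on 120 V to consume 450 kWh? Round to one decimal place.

125.0 h

Power = V²/R = 120²/4 = 3600 W = 3.6 kW
Hours = 450 kWh ÷ 3.6 kW = 125.0 h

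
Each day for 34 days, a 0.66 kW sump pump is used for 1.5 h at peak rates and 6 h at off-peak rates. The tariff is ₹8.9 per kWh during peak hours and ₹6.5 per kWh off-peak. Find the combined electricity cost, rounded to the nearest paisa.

₹1174.73

Peak energy = 0.66 kW × 1.5 h × 34 = 33.66 kWh
Off-peak energy = 0.66 kW × 6 h × 34 = 134.64 kWh
Cost = 33.66 × ₹8.9 + 134.64 × ₹6.5 = ₹299.574 + ₹875.16 = ₹1174.73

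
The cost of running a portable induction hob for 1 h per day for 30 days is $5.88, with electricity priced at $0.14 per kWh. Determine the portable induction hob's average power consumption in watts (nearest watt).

Energy = $5.88 ÷ $0.14/kWh = 42 kWh
Runtime = 1 h/day × 30 days = 30 h
Power = 42 kWh ÷ 30 h = 1.4 kW = 1400 W

1400 W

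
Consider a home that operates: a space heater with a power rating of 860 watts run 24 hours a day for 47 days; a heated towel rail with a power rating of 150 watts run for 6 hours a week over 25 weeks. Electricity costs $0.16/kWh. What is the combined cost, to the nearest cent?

space heater: Runtime = 24 h × 47 = 1128 h
space heater: 0.86 kW × 1128 h = 970.08 kWh
heated towel rail: Runtime = 6 h/week × 25 weeks = 150 h
heated towel rail: 0.15 kW × 150 h = 22.5 kWh
Total energy = 992.58 kWh
Cost = 992.58 × $0.16 = $158.81

$158.81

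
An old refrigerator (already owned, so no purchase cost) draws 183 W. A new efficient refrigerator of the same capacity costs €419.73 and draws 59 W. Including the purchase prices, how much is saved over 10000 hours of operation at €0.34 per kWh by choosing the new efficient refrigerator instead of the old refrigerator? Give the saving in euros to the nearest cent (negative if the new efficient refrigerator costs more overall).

old refrigerator: €0.00 + (183/1000) kW × 10000 h × €0.34 = €0.00 + €622.2 = €622.2
new efficient refrigerator: €419.73 + (59/1000) kW × 10000 h × €0.34 = €419.73 + €200.6 = €620.33
Saving = €622.2 − €620.33 = €1.87

€1.87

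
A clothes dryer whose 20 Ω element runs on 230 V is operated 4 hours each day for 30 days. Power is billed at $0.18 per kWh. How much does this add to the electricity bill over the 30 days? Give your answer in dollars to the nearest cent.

$57.13

Power = V²/R = 230²/20 = 2645 W = 2.645 kW
Runtime = 4 h/day × 30 days = 120 h
Energy = 2.645 kW × 120 h = 317.4 kWh
Cost = 317.4 kWh × $0.18/kWh = $57.13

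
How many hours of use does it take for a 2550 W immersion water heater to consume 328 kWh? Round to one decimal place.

Hours = 328 kWh ÷ 2.55 kW = 128.6 h

128.6 h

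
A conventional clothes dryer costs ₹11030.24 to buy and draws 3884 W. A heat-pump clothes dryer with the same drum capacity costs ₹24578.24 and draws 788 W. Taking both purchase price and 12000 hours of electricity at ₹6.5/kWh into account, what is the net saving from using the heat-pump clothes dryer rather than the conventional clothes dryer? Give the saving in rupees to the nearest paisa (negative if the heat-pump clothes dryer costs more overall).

conventional clothes dryer: ₹11030.24 + (3884/1000) kW × 12000 h × ₹6.5 = ₹11030.24 + ₹302952 = ₹313982.24
heat-pump clothes dryer: ₹24578.24 + (788/1000) kW × 12000 h × ₹6.5 = ₹24578.24 + ₹61464 = ₹86042.24
Saving = ₹313982.24 − ₹86042.24 = ₹227940

₹227940.00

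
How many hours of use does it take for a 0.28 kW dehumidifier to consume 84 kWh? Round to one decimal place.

300.0 h

Hours = 84 kWh ÷ 0.28 kW = 300.0 h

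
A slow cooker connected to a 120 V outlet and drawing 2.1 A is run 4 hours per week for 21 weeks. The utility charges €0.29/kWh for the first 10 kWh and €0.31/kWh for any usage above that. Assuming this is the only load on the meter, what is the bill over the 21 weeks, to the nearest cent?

€6.36

Power = 2.1 A × 120 V = 252 W = 0.252 kW
Runtime = 4 h/week × 21 weeks = 84 h
Energy = 0.252 kW × 84 h = 21.168 kWh
Tier 1 (0–10 kWh): 10 × €0.29 = €2.9
Above 10 kWh: 11.168 × €0.31 = €3.46208
Bill = €6.36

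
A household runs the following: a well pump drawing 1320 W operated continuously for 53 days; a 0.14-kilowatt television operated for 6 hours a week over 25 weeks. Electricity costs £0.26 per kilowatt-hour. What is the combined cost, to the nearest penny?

well pump: Runtime = 24 h × 53 = 1272 h
well pump: 1.32 kW × 1272 h = 1679.04 kWh
television: Runtime = 6 h/week × 25 weeks = 150 h
television: 0.14 kW × 150 h = 21 kWh
Total energy = 1700.04 kWh
Cost = 1700.04 × £0.26 = £442.01

£442.01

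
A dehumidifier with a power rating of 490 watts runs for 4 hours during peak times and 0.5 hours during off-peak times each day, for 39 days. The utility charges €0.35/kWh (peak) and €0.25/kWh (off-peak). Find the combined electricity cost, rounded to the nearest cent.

Peak energy = 0.49 kW × 4 h × 39 = 76.44 kWh
Off-peak energy = 0.49 kW × 0.5 h × 39 = 9.555 kWh
Cost = 76.44 × €0.35 + 9.555 × €0.25 = €26.754 + €2.38875 = €29.14

€29.14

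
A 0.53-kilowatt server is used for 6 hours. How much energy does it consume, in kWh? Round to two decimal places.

3.18 kWh

Energy = 0.53 kW × 6 h = 3.18 kWh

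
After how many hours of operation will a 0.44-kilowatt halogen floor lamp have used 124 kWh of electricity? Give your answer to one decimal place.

281.8 h

Hours = 124 kWh ÷ 0.44 kW = 281.8 h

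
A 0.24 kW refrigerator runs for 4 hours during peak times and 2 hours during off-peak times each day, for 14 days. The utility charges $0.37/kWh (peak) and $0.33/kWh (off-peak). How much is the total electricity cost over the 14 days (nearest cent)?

$7.19

Peak energy = 0.24 kW × 4 h × 14 = 13.44 kWh
Off-peak energy = 0.24 kW × 2 h × 14 = 6.72 kWh
Cost = 13.44 × $0.37 + 6.72 × $0.33 = $4.9728 + $2.2176 = $7.19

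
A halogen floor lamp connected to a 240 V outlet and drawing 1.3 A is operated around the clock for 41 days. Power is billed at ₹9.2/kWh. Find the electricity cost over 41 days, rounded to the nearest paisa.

Power = 1.3 A × 240 V = 312 W = 0.312 kW
Runtime = 24 h × 41 = 984 h
Energy = 0.312 kW × 984 h = 307.008 kWh
Cost = 307.008 kWh × ₹9.2/kWh = ₹2824.47

₹2824.47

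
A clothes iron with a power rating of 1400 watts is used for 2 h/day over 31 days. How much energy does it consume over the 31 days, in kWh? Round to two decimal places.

86.80 kWh

Runtime = 2 h/day × 31 days = 62 h
Energy = 1.4 kW × 62 h = 86.8 kWh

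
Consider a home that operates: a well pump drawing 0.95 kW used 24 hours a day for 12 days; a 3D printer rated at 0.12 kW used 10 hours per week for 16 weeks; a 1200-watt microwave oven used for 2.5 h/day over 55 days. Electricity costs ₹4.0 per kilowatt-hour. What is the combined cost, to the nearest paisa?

well pump: Runtime = 24 h × 12 = 288 h
well pump: 0.95 kW × 288 h = 273.6 kWh
3D printer: Runtime = 10 h/week × 16 weeks = 160 h
3D printer: 0.12 kW × 160 h = 19.2 kWh
microwave oven: Runtime = 2.5 h/day × 55 days = 137.5 h
microwave oven: 1.2 kW × 137.5 h = 165 kWh
Total energy = 457.8 kWh
Cost = 457.8 × ₹4.0 = ₹1831.20

₹1831.20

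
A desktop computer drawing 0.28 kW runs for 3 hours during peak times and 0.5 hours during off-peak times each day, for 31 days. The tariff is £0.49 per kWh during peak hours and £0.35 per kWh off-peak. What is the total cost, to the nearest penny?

£14.28

Peak energy = 0.28 kW × 3 h × 31 = 26.04 kWh
Off-peak energy = 0.28 kW × 0.5 h × 31 = 4.34 kWh
Cost = 26.04 × £0.49 + 4.34 × £0.35 = £12.7596 + £1.519 = £14.28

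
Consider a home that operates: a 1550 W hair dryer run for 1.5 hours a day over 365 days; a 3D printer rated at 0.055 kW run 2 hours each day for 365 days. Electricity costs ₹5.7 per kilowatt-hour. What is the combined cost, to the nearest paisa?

hair dryer: Runtime = 1.5 h/day × 365 days = 547.5 h
hair dryer: 1.55 kW × 547.5 h = 848.625 kWh
3D printer: Runtime = 2 h/day × 365 days = 730 h
3D printer: 0.055 kW × 730 h = 40.15 kWh
Total energy = 888.775 kWh
Cost = 888.775 × ₹5.7 = ₹5066.02

₹5066.02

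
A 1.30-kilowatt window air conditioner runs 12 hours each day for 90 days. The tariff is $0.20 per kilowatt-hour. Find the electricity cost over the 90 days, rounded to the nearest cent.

Runtime = 12 h/day × 90 days = 1080 h
Energy = 1.3 kW × 1080 h = 1404 kWh
Cost = 1404 kWh × $0.20/kWh = $280.80

$280.80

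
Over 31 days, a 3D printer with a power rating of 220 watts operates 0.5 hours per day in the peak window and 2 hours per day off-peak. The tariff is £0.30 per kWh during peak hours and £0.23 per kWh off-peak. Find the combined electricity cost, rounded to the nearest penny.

£4.16

Peak energy = 0.22 kW × 0.5 h × 31 = 3.41 kWh
Off-peak energy = 0.22 kW × 2 h × 31 = 13.64 kWh
Cost = 3.41 × £0.30 + 13.64 × £0.23 = £1.023 + £3.1372 = £4.16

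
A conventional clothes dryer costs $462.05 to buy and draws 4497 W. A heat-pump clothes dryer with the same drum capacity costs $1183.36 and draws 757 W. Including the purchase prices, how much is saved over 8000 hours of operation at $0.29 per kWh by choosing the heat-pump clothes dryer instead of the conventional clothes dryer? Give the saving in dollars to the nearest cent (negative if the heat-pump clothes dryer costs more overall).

conventional clothes dryer: $462.05 + (4497/1000) kW × 8000 h × $0.29 = $462.05 + $10433.04 = $10895.09
heat-pump clothes dryer: $1183.36 + (757/1000) kW × 8000 h × $0.29 = $1183.36 + $1756.24 = $2939.6
Saving = $10895.09 − $2939.6 = $7955.49

$7955.49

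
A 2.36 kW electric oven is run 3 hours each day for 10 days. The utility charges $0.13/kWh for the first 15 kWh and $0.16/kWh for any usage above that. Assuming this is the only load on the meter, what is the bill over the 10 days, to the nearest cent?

$10.88

Runtime = 3 h/day × 10 days = 30 h
Energy = 2.36 kW × 30 h = 70.8 kWh
Tier 1 (0–15 kWh): 15 × $0.13 = $1.95
Above 15 kWh: 55.8 × $0.16 = $8.928
Bill = $10.88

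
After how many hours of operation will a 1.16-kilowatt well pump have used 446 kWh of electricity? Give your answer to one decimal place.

Hours = 446 kWh ÷ 1.16 kW = 384.5 h

384.5 h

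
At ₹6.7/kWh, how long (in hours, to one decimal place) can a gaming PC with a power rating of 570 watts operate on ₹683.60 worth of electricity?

179.0 h

Energy available = ₹683.60 ÷ ₹6.7/kWh = 102.0299 kWh
Hours = 102.0299 kWh ÷ 0.57 kW = 179.0 h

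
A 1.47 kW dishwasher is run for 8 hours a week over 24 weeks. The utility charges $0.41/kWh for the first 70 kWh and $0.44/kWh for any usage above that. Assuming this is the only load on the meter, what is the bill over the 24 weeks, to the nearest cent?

$122.09

Runtime = 8 h/week × 24 weeks = 192 h
Energy = 1.47 kW × 192 h = 282.24 kWh
Tier 1 (0–70 kWh): 70 × $0.41 = $28.7
Above 70 kWh: 212.24 × $0.44 = $93.3856
Bill = $122.09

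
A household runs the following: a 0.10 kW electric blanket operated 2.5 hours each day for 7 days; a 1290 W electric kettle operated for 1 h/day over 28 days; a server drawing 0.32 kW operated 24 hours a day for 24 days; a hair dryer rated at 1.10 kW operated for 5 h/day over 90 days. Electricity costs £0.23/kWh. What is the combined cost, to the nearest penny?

£164.95

electric blanket: Runtime = 2.5 h/day × 7 days = 17.5 h
electric blanket: 0.1 kW × 17.5 h = 1.75 kWh
electric kettle: Runtime = 1 h/day × 28 days = 28 h
electric kettle: 1.29 kW × 28 h = 36.12 kWh
server: Runtime = 24 h × 24 = 576 h
server: 0.32 kW × 576 h = 184.32 kWh
hair dryer: Runtime = 5 h/day × 90 days = 450 h
hair dryer: 1.1 kW × 450 h = 495 kWh
Total energy = 717.19 kWh
Cost = 717.19 × £0.23 = £164.95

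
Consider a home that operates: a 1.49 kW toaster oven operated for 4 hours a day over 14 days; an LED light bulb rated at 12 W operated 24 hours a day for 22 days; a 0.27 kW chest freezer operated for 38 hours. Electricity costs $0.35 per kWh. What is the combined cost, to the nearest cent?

toaster oven: Runtime = 4 h/day × 14 days = 56 h
toaster oven: 1.49 kW × 56 h = 83.44 kWh
LED light bulb: Runtime = 24 h × 22 = 528 h
LED light bulb: 0.012 kW × 528 h = 6.336 kWh
chest freezer: 0.27 kW × 38 h = 10.26 kWh
Total energy = 100.036 kWh
Cost = 100.036 × $0.35 = $35.01

$35.01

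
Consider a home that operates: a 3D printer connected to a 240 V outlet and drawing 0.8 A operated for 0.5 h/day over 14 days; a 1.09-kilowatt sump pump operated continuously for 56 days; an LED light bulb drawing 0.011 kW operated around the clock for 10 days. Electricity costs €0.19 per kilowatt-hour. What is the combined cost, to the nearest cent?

€279.10

3D printer: Power = 0.8 A × 240 V = 192 W = 0.192 kW
3D printer: Runtime = 0.5 h/day × 14 days = 7 h
3D printer: 0.192 kW × 7 h = 1.344 kWh
sump pump: Runtime = 24 h × 56 = 1344 h
sump pump: 1.09 kW × 1344 h = 1464.96 kWh
LED light bulb: Runtime = 24 h × 10 = 240 h
LED light bulb: 0.011 kW × 240 h = 2.64 kWh
Total energy = 1468.944 kWh
Cost = 1468.944 × €0.19 = €279.10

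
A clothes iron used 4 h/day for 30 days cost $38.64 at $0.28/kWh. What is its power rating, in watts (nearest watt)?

1150 W

Energy = $38.64 ÷ $0.28/kWh = 138 kWh
Runtime = 4 h/day × 30 days = 120 h
Power = 138 kWh ÷ 120 h = 1.15 kW = 1150 W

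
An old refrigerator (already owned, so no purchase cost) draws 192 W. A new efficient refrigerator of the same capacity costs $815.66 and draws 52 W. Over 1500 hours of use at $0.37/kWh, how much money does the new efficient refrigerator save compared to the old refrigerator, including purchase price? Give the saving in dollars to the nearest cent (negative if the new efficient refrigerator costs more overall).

-$737.96

old refrigerator: $0.00 + (192/1000) kW × 1500 h × $0.37 = $0.00 + $106.56 = $106.56
new efficient refrigerator: $815.66 + (52/1000) kW × 1500 h × $0.37 = $815.66 + $28.86 = $844.52
Saving = $106.56 − $844.52 = −$737.96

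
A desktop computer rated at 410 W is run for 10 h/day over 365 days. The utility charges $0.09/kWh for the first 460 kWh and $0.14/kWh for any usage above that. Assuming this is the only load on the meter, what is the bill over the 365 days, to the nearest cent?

$186.51

Runtime = 10 h/day × 365 days = 3650 h
Energy = 0.41 kW × 3650 h = 1496.5 kWh
Tier 1 (0–460 kWh): 460 × $0.09 = $41.4
Above 460 kWh: 1036.5 × $0.14 = $145.11
Bill = $186.51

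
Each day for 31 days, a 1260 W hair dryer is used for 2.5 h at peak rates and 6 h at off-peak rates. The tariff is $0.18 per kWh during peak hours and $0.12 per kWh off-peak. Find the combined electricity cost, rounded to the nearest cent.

Peak energy = 1.26 kW × 2.5 h × 31 = 97.65 kWh
Off-peak energy = 1.26 kW × 6 h × 31 = 234.36 kWh
Cost = 97.65 × $0.18 + 234.36 × $0.12 = $17.577 + $28.1232 = $45.70

$45.70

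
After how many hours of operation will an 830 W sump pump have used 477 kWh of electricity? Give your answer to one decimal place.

574.7 h

Hours = 477 kWh ÷ 0.83 kW = 574.7 h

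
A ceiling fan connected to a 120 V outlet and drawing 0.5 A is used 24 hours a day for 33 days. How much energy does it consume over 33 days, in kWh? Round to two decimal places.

Power = 0.5 A × 120 V = 60 W = 0.06 kW
Runtime = 24 h × 33 = 792 h
Energy = 0.06 kW × 792 h = 47.52 kWh

47.52 kWh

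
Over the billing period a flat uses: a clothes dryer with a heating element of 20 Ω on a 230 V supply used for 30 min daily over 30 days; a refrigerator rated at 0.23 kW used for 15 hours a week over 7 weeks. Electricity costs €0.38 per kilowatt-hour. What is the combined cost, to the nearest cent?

clothes dryer: Power = V²/R = 230²/20 = 2645 W = 2.645 kW
clothes dryer: Runtime = 30 min × 30 = 900 min = 15 h
clothes dryer: 2.645 kW × 15 h = 39.675 kWh
refrigerator: Runtime = 15 h/week × 7 weeks = 105 h
refrigerator: 0.23 kW × 105 h = 24.15 kWh
Total energy = 63.825 kWh
Cost = 63.825 × €0.38 = €24.25

€24.25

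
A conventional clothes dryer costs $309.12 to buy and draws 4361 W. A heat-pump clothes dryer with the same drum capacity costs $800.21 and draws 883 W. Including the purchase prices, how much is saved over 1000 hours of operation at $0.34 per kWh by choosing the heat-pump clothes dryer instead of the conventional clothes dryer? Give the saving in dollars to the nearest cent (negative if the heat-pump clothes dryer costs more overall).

conventional clothes dryer: $309.12 + (4361/1000) kW × 1000 h × $0.34 = $309.12 + $1482.74 = $1791.86
heat-pump clothes dryer: $800.21 + (883/1000) kW × 1000 h × $0.34 = $800.21 + $300.22 = $1100.43
Saving = $1791.86 − $1100.43 = $691.43

$691.43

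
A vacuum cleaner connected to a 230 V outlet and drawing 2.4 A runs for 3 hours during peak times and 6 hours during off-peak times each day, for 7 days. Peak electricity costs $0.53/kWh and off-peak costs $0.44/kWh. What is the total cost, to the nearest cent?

$16.34

Power = 2.4 A × 230 V = 552 W = 0.552 kW
Peak energy = 0.552 kW × 3 h × 7 = 11.592 kWh
Off-peak energy = 0.552 kW × 6 h × 7 = 23.184 kWh
Cost = 11.592 × $0.53 + 23.184 × $0.44 = $6.14376 + $10.20096 = $16.34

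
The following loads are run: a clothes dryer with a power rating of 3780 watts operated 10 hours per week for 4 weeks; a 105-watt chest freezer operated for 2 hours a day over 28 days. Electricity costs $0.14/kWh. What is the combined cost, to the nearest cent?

$21.99

clothes dryer: Runtime = 10 h/week × 4 weeks = 40 h
clothes dryer: 3.78 kW × 40 h = 151.2 kWh
chest freezer: Runtime = 2 h/day × 28 days = 56 h
chest freezer: 0.105 kW × 56 h = 5.88 kWh
Total energy = 157.08 kWh
Cost = 157.08 × $0.14 = $21.99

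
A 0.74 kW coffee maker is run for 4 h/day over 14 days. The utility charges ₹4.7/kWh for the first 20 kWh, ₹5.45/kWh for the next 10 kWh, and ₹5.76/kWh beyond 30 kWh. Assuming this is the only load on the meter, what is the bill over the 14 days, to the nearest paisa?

₹214.39

Runtime = 4 h/day × 14 days = 56 h
Energy = 0.74 kW × 56 h = 41.44 kWh
Tier 1 (0–20 kWh): 20 × ₹4.7 = ₹94
Tier 2 (20–30 kWh): 10 × ₹5.45 = ₹54.5
Above 30 kWh: 11.44 × ₹5.76 = ₹65.8944
Bill = ₹214.39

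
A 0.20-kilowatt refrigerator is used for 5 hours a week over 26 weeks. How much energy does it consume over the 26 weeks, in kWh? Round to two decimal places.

26.00 kWh

Runtime = 5 h/week × 26 weeks = 130 h
Energy = 0.2 kW × 130 h = 26 kWh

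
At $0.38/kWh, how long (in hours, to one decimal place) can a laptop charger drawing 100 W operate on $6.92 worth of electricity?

182.1 h

Energy available = $6.92 ÷ $0.38/kWh = 18.2105 kWh
Hours = 18.2105 kWh ÷ 0.1 kW = 182.1 h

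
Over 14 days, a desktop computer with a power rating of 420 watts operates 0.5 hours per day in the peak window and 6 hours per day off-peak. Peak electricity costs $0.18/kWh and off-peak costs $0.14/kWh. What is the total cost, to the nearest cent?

Peak energy = 0.42 kW × 0.5 h × 14 = 2.94 kWh
Off-peak energy = 0.42 kW × 6 h × 14 = 35.28 kWh
Cost = 2.94 × $0.18 + 35.28 × $0.14 = $0.5292 + $4.9392 = $5.47

$5.47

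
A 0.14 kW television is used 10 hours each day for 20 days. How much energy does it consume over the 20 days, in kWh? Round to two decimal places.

Runtime = 10 h/day × 20 days = 200 h
Energy = 0.14 kW × 200 h = 28 kWh

28.00 kWh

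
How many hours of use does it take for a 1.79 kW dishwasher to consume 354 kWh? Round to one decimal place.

Hours = 354 kWh ÷ 1.79 kW = 197.8 h

197.8 h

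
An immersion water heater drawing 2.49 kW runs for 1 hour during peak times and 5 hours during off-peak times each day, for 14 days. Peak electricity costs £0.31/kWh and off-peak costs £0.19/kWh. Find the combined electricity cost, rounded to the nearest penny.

£43.92

Peak energy = 2.49 kW × 1 h × 14 = 34.86 kWh
Off-peak energy = 2.49 kW × 5 h × 14 = 174.3 kWh
Cost = 34.86 × £0.31 + 174.3 × £0.19 = £10.8066 + £33.117 = £43.92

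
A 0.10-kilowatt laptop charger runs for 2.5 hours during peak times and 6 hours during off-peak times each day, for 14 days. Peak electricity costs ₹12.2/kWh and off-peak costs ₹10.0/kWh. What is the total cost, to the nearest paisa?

₹126.70

Peak energy = 0.1 kW × 2.5 h × 14 = 3.5 kWh
Off-peak energy = 0.1 kW × 6 h × 14 = 8.4 kWh
Cost = 3.5 × ₹12.2 + 8.4 × ₹10.0 = ₹42.7 + ₹84 = ₹126.70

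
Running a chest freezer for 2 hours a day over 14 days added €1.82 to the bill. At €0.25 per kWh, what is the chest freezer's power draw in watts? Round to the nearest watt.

Energy = €1.82 ÷ €0.25/kWh = 7.28 kWh
Runtime = 2 h/day × 14 days = 28 h
Power = 7.28 kWh ÷ 28 h = 0.26 kW = 260 W

260 W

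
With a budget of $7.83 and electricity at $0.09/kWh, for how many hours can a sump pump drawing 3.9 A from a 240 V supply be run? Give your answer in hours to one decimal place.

Power = 3.9 A × 240 V = 936 W = 0.936 kW
Energy available = $7.83 ÷ $0.09/kWh = 87 kWh
Hours = 87 kWh ÷ 0.936 kW = 92.9 h

92.9 h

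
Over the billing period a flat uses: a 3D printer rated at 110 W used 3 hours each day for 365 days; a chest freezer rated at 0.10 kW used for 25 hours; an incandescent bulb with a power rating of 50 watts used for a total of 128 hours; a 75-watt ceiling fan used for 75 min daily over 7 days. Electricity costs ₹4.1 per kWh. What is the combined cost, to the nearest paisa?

3D printer: Runtime = 3 h/day × 365 days = 1095 h
3D printer: 0.11 kW × 1095 h = 120.45 kWh
chest freezer: 0.1 kW × 25 h = 2.5 kWh
incandescent bulb: 0.05 kW × 128 h = 6.4 kWh
ceiling fan: Runtime = 75 min × 7 = 525 min = 8.75 h
ceiling fan: 0.075 kW × 8.75 h = 0.65625 kWh
Total energy = 130.00625 kWh
Cost = 130.00625 × ₹4.1 = ₹533.03

₹533.03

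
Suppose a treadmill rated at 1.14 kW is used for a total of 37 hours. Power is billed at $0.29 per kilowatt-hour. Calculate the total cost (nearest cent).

$12.23

Energy = 1.14 kW × 37 h = 42.18 kWh
Cost = 42.18 kWh × $0.29/kWh = $12.23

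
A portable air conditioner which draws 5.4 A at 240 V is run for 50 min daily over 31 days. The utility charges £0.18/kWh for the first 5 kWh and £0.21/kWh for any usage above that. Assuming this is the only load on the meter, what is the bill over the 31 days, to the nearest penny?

Power = 5.4 A × 240 V = 1296 W = 1.296 kW
Runtime = 50 min × 31 = 1550 min = 25.833333… h
Energy = 1.296 kW × 25.833333… h = 33.48 kWh
Tier 1 (0–5 kWh): 5 × £0.18 = £0.9
Above 5 kWh: 28.48 × £0.21 = £5.9808
Bill = £6.88

£6.88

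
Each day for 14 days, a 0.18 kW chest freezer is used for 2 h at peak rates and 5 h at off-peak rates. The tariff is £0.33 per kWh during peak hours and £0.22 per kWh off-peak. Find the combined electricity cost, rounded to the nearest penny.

£4.44

Peak energy = 0.18 kW × 2 h × 14 = 5.04 kWh
Off-peak energy = 0.18 kW × 5 h × 14 = 12.6 kWh
Cost = 5.04 × £0.33 + 12.6 × £0.22 = £1.6632 + £2.772 = £4.44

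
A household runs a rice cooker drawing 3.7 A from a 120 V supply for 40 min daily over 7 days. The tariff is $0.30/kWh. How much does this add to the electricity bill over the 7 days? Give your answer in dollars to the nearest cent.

Power = 3.7 A × 120 V = 444 W = 0.444 kW
Runtime = 40 min × 7 = 280 min = 4.666666… h
Energy = 0.444 kW × 4.666666… h = 2.072 kWh
Cost = 2.072 kWh × $0.30/kWh = $0.62

$0.62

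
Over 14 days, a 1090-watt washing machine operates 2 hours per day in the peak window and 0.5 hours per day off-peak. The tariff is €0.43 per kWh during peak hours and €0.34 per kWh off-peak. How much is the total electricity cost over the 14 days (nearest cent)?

€15.72

Peak energy = 1.09 kW × 2 h × 14 = 30.52 kWh
Off-peak energy = 1.09 kW × 0.5 h × 14 = 7.63 kWh
Cost = 30.52 × €0.43 + 7.63 × €0.34 = €13.1236 + €2.5942 = €15.72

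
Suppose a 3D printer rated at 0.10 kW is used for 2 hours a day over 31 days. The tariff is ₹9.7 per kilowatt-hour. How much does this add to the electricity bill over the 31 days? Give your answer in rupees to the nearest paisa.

Runtime = 2 h/day × 31 days = 62 h
Energy = 0.1 kW × 62 h = 6.2 kWh
Cost = 6.2 kWh × ₹9.7/kWh = ₹60.14

₹60.14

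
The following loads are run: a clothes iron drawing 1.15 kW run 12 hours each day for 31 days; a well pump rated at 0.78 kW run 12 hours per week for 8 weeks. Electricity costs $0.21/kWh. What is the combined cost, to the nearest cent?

clothes iron: Runtime = 12 h/day × 31 days = 372 h
clothes iron: 1.15 kW × 372 h = 427.8 kWh
well pump: Runtime = 12 h/week × 8 weeks = 96 h
well pump: 0.78 kW × 96 h = 74.88 kWh
Total energy = 502.68 kWh
Cost = 502.68 × $0.21 = $105.56

$105.56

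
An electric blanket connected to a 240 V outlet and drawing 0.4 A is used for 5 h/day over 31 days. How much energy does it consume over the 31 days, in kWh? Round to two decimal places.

14.88 kWh

Power = 0.4 A × 240 V = 96 W = 0.096 kW
Runtime = 5 h/day × 31 days = 155 h
Energy = 0.096 kW × 155 h = 14.88 kWh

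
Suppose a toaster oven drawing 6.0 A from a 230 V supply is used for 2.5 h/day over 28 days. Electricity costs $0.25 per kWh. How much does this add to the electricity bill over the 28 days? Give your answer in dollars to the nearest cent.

$24.15

Power = 6.0 A × 230 V = 1380 W = 1.38 kW
Runtime = 2.5 h/day × 28 days = 70 h
Energy = 1.38 kW × 70 h = 96.6 kWh
Cost = 96.6 kWh × $0.25/kWh = $24.15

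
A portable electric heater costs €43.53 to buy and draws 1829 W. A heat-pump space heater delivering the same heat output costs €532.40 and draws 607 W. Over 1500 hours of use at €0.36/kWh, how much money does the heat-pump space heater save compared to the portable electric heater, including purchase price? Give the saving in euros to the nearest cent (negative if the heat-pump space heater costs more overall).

portable electric heater: €43.53 + (1829/1000) kW × 1500 h × €0.36 = €43.53 + €987.66 = €1031.19
heat-pump space heater: €532.40 + (607/1000) kW × 1500 h × €0.36 = €532.40 + €327.78 = €860.18
Saving = €1031.19 − €860.18 = €171.01

€171.01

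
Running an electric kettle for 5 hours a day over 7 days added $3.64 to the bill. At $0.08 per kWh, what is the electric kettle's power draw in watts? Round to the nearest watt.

Energy = $3.64 ÷ $0.08/kWh = 45.5 kWh
Runtime = 5 h/day × 7 days = 35 h
Power = 45.5 kWh ÷ 35 h = 1.3 kW = 1300 W

1300 W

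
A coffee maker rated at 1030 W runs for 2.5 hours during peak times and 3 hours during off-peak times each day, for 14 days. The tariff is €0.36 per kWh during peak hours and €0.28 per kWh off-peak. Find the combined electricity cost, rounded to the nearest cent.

€25.09

Peak energy = 1.03 kW × 2.5 h × 14 = 36.05 kWh
Off-peak energy = 1.03 kW × 3 h × 14 = 43.26 kWh
Cost = 36.05 × €0.36 + 43.26 × €0.28 = €12.978 + €12.1128 = €25.09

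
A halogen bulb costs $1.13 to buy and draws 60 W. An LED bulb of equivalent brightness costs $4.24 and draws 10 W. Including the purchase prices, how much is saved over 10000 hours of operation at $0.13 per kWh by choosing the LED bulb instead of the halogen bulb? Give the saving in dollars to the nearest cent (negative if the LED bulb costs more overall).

$61.89

halogen bulb: $1.13 + (60/1000) kW × 10000 h × $0.13 = $1.13 + $78 = $79.13
LED bulb: $4.24 + (10/1000) kW × 10000 h × $0.13 = $4.24 + $13 = $17.24
Saving = $79.13 − $17.24 = $61.89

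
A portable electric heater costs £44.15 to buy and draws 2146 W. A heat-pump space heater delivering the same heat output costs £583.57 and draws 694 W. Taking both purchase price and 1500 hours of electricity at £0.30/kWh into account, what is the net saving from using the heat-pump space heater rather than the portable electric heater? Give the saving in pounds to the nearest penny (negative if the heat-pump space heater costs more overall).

£113.98

portable electric heater: £44.15 + (2146/1000) kW × 1500 h × £0.30 = £44.15 + £965.7 = £1009.85
heat-pump space heater: £583.57 + (694/1000) kW × 1500 h × £0.30 = £583.57 + £312.3 = £895.87
Saving = £1009.85 − £895.87 = £113.98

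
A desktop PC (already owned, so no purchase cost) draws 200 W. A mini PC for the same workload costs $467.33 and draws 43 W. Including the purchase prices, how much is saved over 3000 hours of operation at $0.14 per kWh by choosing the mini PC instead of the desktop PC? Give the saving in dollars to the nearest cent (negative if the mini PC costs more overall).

desktop PC: $0.00 + (200/1000) kW × 3000 h × $0.14 = $0.00 + $84 = $84
mini PC: $467.33 + (43/1000) kW × 3000 h × $0.14 = $467.33 + $18.06 = $485.39
Saving = $84 − $485.39 = −$401.39

-$401.39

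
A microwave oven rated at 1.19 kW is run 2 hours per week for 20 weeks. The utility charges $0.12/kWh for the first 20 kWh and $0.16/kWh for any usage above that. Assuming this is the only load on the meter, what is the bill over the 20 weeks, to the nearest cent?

Runtime = 2 h/week × 20 weeks = 40 h
Energy = 1.19 kW × 40 h = 47.6 kWh
Tier 1 (0–20 kWh): 20 × $0.12 = $2.4
Above 20 kWh: 27.6 × $0.16 = $4.416
Bill = $6.82

$6.82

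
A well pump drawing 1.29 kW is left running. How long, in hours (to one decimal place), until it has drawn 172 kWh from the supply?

133.3 h

Hours = 172 kWh ÷ 1.29 kW = 133.3 h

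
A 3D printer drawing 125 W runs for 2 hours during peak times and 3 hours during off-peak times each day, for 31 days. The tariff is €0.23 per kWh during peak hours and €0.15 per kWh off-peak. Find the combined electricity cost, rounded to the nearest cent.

Peak energy = 0.125 kW × 2 h × 31 = 7.75 kWh
Off-peak energy = 0.125 kW × 3 h × 31 = 11.625 kWh
Cost = 7.75 × €0.23 + 11.625 × €0.15 = €1.7825 + €1.74375 = €3.53

€3.53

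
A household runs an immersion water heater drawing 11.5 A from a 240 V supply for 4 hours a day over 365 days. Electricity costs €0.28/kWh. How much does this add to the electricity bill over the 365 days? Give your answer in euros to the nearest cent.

€1128.29

Power = 11.5 A × 240 V = 2760 W = 2.76 kW
Runtime = 4 h/day × 365 days = 1460 h
Energy = 2.76 kW × 1460 h = 4029.6 kWh
Cost = 4029.6 kWh × €0.28/kWh = €1128.29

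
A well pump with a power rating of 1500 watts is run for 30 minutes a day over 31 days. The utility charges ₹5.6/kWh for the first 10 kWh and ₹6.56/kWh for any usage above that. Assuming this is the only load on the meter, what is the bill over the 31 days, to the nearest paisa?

Runtime = 30 min × 31 = 930 min = 15.5 h
Energy = 1.5 kW × 15.5 h = 23.25 kWh
Tier 1 (0–10 kWh): 10 × ₹5.6 = ₹56
Above 10 kWh: 13.25 × ₹6.56 = ₹86.92
Bill = ₹142.92

₹142.92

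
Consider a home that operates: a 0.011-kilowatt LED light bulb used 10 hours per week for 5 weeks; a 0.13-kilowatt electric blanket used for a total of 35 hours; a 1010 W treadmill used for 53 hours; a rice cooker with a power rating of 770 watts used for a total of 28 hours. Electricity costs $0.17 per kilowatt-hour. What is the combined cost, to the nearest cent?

$13.63

LED light bulb: Runtime = 10 h/week × 5 weeks = 50 h
LED light bulb: 0.011 kW × 50 h = 0.55 kWh
electric blanket: 0.13 kW × 35 h = 4.55 kWh
treadmill: 1.01 kW × 53 h = 53.53 kWh
rice cooker: 0.77 kW × 28 h = 21.56 kWh
Total energy = 80.19 kWh
Cost = 80.19 × $0.17 = $13.63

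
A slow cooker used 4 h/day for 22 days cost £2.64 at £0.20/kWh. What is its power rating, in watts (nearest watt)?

Energy = £2.64 ÷ £0.20/kWh = 13.2 kWh
Runtime = 4 h/day × 22 days = 88 h
Power = 13.2 kWh ÷ 88 h = 0.15 kW = 150 W

150 W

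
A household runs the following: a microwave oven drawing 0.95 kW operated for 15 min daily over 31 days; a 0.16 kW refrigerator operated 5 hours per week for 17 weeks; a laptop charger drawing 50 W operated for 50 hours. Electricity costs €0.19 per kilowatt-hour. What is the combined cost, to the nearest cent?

microwave oven: Runtime = 15 min × 31 = 465 min = 7.75 h
microwave oven: 0.95 kW × 7.75 h = 7.3625 kWh
refrigerator: Runtime = 5 h/week × 17 weeks = 85 h
refrigerator: 0.16 kW × 85 h = 13.6 kWh
laptop charger: 0.05 kW × 50 h = 2.5 kWh
Total energy = 23.4625 kWh
Cost = 23.4625 × €0.19 = €4.46

€4.46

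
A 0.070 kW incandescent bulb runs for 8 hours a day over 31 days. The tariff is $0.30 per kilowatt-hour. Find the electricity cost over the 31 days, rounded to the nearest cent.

$5.21

Runtime = 8 h/day × 31 days = 248 h
Energy = 0.07 kW × 248 h = 17.36 kWh
Cost = 17.36 kWh × $0.30/kWh = $5.21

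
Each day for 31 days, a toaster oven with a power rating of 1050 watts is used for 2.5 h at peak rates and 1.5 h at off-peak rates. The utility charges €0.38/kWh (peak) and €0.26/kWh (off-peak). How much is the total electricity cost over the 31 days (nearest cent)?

Peak energy = 1.05 kW × 2.5 h × 31 = 81.375 kWh
Off-peak energy = 1.05 kW × 1.5 h × 31 = 48.825 kWh
Cost = 81.375 × €0.38 + 48.825 × €0.26 = €30.9225 + €12.6945 = €43.62

€43.62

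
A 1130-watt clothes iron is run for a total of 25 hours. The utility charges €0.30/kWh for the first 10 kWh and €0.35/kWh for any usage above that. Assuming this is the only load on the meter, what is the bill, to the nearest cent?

Energy = 1.13 kW × 25 h = 28.25 kWh
Tier 1 (0–10 kWh): 10 × €0.30 = €3
Above 10 kWh: 18.25 × €0.35 = €6.3875
Bill = €9.39

€9.39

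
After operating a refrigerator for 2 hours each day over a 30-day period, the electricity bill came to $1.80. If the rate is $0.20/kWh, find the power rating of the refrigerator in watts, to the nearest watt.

Energy = $1.80 ÷ $0.20/kWh = 9 kWh
Runtime = 2 h/day × 30 days = 60 h
Power = 9 kWh ÷ 60 h = 0.15 kW = 150 W

150 W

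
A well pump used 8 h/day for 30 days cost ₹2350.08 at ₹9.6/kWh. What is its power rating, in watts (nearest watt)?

Energy = ₹2350.08 ÷ ₹9.6/kWh = 244.8 kWh
Runtime = 8 h/day × 30 days = 240 h
Power = 244.8 kWh ÷ 240 h = 1.02 kW = 1020 W

1020 W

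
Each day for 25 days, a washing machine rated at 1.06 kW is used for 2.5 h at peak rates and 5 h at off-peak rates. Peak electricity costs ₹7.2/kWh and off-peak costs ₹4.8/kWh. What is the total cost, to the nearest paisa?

₹1113.00

Peak energy = 1.06 kW × 2.5 h × 25 = 66.25 kWh
Off-peak energy = 1.06 kW × 5 h × 25 = 132.5 kWh
Cost = 66.25 × ₹7.2 + 132.5 × ₹4.8 = ₹477 + ₹636 = ₹1113.00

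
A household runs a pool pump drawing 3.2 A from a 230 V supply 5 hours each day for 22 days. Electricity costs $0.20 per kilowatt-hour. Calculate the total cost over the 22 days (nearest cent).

$16.19

Power = 3.2 A × 230 V = 736 W = 0.736 kW
Runtime = 5 h/day × 22 days = 110 h
Energy = 0.736 kW × 110 h = 80.96 kWh
Cost = 80.96 kWh × $0.20/kWh = $16.19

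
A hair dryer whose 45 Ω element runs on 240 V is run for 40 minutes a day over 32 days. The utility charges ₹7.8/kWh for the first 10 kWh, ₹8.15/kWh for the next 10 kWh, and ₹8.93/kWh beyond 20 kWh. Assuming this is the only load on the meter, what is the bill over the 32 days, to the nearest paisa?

Power = V²/R = 240²/45 = 1280 W = 1.28 kW
Runtime = 40 min × 32 = 1280 min = 21.333333… h
Energy = 1.28 kW × 21.333333… h = 27.306666… kWh
Tier 1 (0–10 kWh): 10 × ₹7.8 = ₹78
Tier 2 (10–20 kWh): 10 × ₹8.15 = ₹81.5
Above 20 kWh: 7.306666… × ₹8.93 = ₹65.248533…
Bill = ₹224.75

₹224.75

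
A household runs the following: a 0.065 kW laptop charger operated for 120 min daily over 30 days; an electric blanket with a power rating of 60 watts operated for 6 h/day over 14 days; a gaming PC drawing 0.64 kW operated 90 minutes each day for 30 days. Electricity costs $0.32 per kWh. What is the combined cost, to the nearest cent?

laptop charger: Runtime = 120 min × 30 = 3600 min = 60 h
laptop charger: 0.065 kW × 60 h = 3.9 kWh
electric blanket: Runtime = 6 h/day × 14 days = 84 h
electric blanket: 0.06 kW × 84 h = 5.04 kWh
gaming PC: Runtime = 90 min × 30 = 2700 min = 45 h
gaming PC: 0.64 kW × 45 h = 28.8 kWh
Total energy = 37.74 kWh
Cost = 37.74 × $0.32 = $12.08

$12.08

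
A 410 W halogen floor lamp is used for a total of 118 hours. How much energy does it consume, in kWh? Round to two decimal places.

Energy = 0.41 kW × 118 h = 48.38 kWh

48.38 kWh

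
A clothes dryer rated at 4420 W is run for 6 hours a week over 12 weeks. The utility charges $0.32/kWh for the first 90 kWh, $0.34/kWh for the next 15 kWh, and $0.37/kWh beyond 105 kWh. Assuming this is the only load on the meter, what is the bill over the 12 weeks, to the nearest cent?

Runtime = 6 h/week × 12 weeks = 72 h
Energy = 4.42 kW × 72 h = 318.24 kWh
Tier 1 (0–90 kWh): 90 × $0.32 = $28.8
Tier 2 (90–105 kWh): 15 × $0.34 = $5.1
Above 105 kWh: 213.24 × $0.37 = $78.8988
Bill = $112.80

$112.80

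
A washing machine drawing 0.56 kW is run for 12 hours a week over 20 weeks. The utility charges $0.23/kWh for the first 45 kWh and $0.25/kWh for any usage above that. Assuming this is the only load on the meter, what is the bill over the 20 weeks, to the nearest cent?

$32.70

Runtime = 12 h/week × 20 weeks = 240 h
Energy = 0.56 kW × 240 h = 134.4 kWh
Tier 1 (0–45 kWh): 45 × $0.23 = $10.35
Above 45 kWh: 89.4 × $0.25 = $22.35
Bill = $32.70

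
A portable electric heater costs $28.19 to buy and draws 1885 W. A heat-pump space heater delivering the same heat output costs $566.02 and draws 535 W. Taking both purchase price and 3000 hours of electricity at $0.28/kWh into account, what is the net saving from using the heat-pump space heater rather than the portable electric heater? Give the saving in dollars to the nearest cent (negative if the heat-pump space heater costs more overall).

$596.17

portable electric heater: $28.19 + (1885/1000) kW × 3000 h × $0.28 = $28.19 + $1583.4 = $1611.59
heat-pump space heater: $566.02 + (535/1000) kW × 3000 h × $0.28 = $566.02 + $449.4 = $1015.42
Saving = $1611.59 − $1015.42 = $596.17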